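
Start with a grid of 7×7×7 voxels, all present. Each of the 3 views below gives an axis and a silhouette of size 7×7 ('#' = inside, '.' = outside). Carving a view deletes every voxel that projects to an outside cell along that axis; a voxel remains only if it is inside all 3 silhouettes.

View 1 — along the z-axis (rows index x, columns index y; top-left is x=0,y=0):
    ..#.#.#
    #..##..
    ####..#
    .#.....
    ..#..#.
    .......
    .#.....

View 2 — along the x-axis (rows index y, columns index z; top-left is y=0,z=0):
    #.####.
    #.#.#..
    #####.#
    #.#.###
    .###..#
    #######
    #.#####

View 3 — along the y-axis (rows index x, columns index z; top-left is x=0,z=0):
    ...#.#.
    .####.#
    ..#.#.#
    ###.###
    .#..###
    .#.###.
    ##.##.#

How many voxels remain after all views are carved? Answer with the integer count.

39 voxels

full grid |V| = 343
step 1: project along z, AND mask (15/49) → |grid| = 105
step 2: project along x, AND mask (36/49) → |grid| = 74
step 3: project along y, AND mask (29/49) → |grid| = 39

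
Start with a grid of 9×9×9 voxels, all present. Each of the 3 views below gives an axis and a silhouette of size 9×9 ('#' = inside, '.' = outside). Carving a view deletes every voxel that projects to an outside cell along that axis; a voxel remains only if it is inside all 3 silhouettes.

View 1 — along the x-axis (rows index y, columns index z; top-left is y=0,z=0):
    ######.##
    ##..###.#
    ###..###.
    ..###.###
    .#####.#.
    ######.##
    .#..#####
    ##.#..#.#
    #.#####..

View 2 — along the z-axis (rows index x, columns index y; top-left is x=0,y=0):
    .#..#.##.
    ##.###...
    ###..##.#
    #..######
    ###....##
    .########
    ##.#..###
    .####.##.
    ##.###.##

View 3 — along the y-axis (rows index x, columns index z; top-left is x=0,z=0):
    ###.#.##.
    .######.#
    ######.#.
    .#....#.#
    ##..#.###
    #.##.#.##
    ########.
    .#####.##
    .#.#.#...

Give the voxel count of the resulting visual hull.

start: 9×9×9 = 729 voxels
[1] x-view keeps 57 columns → grid now 513
[2] z-view keeps 54 columns → grid now 339
[3] y-view keeps 53 columns → grid now 215

215 voxels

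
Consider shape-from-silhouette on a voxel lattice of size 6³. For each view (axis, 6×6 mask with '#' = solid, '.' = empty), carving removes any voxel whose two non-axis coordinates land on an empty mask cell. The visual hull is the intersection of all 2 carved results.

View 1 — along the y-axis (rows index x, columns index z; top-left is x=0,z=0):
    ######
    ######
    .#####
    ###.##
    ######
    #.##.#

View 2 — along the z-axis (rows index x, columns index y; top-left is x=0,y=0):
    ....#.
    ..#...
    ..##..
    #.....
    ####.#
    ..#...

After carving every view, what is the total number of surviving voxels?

before carving: 216 voxels (6×6×6)
V1 y: intersect with XZ mask (32 set) -- 192 left
V2 z: intersect with XY mask (11 set) -- 61 left

61 voxels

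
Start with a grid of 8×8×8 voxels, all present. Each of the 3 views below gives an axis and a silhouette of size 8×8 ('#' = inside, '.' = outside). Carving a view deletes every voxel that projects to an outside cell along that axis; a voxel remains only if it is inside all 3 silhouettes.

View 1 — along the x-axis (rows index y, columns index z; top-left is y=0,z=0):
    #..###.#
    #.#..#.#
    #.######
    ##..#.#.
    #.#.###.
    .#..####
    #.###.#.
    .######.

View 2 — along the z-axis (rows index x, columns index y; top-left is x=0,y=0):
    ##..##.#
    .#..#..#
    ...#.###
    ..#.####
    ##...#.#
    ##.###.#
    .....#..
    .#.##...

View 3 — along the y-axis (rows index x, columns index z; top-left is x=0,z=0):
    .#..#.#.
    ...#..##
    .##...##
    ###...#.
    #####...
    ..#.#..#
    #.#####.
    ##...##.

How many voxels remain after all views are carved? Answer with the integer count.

voxel count = 70

before carving: 512 voxels (8×8×8)
step 1: project along x, AND mask (41/64) → |grid| = 328
step 2: project along z, AND mask (31/64) → |grid| = 155
step 3: project along y, AND mask (32/64) → |grid| = 70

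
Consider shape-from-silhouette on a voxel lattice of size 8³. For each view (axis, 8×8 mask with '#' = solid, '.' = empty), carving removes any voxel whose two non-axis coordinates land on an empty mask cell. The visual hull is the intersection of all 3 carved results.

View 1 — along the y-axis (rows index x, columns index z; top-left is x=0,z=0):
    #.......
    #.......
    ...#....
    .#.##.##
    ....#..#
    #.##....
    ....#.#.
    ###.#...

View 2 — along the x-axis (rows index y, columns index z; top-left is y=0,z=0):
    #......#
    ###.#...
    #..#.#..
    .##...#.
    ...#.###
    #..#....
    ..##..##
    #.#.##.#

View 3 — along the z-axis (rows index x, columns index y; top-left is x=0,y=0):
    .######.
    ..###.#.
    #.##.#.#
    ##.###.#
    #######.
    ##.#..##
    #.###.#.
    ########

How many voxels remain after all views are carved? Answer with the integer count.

45 voxels

before carving: 512 voxels (8×8×8)
V1 y: intersect with XZ mask (19 set) -- 152 left
V2 x: intersect with YZ mask (27 set) -- 66 left
V3 z: intersect with XY mask (46 set) -- 45 left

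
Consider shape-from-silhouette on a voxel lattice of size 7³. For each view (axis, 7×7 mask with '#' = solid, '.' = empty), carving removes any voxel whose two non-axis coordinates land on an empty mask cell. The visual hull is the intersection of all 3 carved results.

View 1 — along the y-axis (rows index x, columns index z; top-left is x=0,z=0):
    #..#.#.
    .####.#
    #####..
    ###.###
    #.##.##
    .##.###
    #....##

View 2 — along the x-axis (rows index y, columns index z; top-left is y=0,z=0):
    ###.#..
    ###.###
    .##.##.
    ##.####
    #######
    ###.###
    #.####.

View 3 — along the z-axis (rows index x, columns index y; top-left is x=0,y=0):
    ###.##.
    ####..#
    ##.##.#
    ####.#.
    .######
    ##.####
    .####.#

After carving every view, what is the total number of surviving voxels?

remaining voxels: 132

initial block: 7^3 = 343
step 1: project along y, AND mask (32/49) → |grid| = 224
step 2: project along x, AND mask (38/49) → |grid| = 174
step 3: project along z, AND mask (37/49) → |grid| = 132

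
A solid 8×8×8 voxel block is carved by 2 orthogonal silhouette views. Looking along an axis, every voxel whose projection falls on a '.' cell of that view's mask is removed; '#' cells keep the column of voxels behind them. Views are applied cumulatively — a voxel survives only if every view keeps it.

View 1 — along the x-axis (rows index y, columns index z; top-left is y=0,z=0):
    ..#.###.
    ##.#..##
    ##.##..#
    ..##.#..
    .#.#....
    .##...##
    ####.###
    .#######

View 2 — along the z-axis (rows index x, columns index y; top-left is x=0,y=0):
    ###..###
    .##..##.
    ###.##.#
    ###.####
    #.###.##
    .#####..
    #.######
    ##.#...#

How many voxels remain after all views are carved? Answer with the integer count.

212 voxels

full grid |V| = 512
step 1: project along x, AND mask (37/64) → |grid| = 296
step 2: project along z, AND mask (45/64) → |grid| = 212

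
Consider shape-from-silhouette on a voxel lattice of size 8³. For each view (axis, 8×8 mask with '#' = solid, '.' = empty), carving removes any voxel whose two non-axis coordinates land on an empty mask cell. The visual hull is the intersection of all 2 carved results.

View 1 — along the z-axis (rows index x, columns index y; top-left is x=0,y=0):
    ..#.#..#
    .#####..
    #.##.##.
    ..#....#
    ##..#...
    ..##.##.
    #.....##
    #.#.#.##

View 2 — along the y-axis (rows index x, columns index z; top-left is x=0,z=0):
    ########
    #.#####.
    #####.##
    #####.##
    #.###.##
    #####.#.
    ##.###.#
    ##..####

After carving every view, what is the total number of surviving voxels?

initial block: 8^3 = 512
[1] z-view keeps 30 columns → grid now 240
[2] y-view keeps 52 columns → grid now 193

193 voxels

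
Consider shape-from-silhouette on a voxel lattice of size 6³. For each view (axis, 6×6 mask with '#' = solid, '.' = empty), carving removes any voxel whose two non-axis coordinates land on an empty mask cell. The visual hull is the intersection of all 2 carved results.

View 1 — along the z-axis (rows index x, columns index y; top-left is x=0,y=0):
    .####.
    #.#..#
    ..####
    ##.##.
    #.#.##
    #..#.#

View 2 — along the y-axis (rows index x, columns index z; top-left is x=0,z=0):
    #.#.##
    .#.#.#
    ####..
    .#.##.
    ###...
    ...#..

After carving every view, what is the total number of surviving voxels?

|visual hull| = 68

before carving: 216 voxels (6×6×6)
step 1: project along z, AND mask (22/36) → |grid| = 132
step 2: project along y, AND mask (18/36) → |grid| = 68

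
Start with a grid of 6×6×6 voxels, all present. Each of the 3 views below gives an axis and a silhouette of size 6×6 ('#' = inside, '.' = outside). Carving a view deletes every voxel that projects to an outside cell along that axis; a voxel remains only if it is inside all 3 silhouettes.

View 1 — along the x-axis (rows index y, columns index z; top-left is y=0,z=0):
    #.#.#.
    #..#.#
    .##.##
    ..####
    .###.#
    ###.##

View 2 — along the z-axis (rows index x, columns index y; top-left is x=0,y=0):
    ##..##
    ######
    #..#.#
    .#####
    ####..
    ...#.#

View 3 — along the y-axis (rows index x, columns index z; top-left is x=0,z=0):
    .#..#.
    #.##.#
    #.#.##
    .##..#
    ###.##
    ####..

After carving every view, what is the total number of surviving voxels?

full grid |V| = 216
[1] x-view keeps 23 columns → grid now 138
[2] z-view keeps 24 columns → grid now 93
[3] y-view keeps 22 columns → grid now 59

59 voxels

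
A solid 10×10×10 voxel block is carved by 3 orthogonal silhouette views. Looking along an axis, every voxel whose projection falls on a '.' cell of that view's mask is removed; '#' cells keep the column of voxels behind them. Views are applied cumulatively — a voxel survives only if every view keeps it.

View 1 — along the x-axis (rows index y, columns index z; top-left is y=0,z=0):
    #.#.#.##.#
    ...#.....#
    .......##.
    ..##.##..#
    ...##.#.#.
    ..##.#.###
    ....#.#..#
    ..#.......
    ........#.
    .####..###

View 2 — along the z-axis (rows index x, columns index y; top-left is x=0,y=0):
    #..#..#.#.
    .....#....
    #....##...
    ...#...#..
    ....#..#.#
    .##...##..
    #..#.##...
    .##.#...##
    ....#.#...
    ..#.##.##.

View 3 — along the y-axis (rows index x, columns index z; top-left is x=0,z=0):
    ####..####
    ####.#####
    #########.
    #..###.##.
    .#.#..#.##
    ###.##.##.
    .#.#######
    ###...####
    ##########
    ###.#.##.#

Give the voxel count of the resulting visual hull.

before carving: 1000 voxels (10×10×10)
carve view 1 (along x, YZ-mask fill 37/100): 370 voxels remain
carve view 2 (along z, XY-mask fill 33/100): 119 voxels remain
carve view 3 (along y, XZ-mask fill 76/100): 84 voxels remain

|visual hull| = 84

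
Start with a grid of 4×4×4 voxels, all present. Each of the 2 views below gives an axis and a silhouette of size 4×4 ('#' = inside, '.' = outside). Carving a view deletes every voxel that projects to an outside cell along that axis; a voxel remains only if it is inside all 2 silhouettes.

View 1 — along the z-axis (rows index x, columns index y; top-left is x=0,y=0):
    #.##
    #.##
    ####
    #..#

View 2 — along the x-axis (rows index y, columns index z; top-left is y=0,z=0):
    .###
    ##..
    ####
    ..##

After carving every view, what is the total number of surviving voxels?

start: 4×4×4 = 64 voxels
[1] z-view keeps 12 columns → grid now 48
[2] x-view keeps 11 columns → grid now 34

34 voxels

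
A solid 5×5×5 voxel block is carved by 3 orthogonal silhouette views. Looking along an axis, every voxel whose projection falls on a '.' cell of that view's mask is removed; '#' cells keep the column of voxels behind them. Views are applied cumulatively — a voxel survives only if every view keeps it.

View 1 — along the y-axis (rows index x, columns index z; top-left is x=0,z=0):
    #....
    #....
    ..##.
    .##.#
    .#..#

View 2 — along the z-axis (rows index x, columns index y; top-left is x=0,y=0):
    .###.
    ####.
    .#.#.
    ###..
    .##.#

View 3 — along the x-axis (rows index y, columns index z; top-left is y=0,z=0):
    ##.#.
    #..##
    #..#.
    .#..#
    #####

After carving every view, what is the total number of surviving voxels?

11 voxels

full grid |V| = 125
V1 y: intersect with XZ mask (9 set) -- 45 left
V2 z: intersect with XY mask (15 set) -- 26 left
V3 x: intersect with YZ mask (15 set) -- 11 left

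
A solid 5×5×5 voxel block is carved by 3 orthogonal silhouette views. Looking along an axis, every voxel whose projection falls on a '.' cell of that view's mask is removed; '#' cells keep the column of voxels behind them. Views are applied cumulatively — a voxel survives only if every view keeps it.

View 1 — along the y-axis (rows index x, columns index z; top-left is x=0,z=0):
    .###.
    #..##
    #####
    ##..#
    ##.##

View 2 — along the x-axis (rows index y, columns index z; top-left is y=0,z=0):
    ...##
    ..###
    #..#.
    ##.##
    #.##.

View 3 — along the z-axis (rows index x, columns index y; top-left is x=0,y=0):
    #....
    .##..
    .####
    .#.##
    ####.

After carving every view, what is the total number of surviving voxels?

remaining voxels: 32

initial block: 5^3 = 125
carve view 1 (along y, XZ-mask fill 18/25): 90 voxels remain
carve view 2 (along x, YZ-mask fill 14/25): 52 voxels remain
carve view 3 (along z, XY-mask fill 14/25): 32 voxels remain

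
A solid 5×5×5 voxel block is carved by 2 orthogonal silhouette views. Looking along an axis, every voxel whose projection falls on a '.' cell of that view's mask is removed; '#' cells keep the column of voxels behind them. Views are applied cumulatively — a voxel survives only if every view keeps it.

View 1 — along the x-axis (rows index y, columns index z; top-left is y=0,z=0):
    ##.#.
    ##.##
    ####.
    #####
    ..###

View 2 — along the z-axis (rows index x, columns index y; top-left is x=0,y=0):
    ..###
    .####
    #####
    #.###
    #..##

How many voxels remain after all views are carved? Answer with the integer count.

73 voxels

full grid |V| = 125
after view 1 [x-axis, 19 of 25 cells solid] → remaining = 95
after view 2 [z-axis, 19 of 25 cells solid] → remaining = 73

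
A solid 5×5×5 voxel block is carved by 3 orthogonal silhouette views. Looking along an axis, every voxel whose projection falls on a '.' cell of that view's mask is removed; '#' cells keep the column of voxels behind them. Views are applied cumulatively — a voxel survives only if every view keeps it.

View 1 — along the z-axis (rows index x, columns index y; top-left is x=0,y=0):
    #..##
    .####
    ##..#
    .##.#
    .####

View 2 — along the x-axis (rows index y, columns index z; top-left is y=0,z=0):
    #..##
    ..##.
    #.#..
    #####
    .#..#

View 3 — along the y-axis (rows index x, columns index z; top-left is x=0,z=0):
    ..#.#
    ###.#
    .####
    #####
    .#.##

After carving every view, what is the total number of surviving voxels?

31 voxels

full grid |V| = 125
step 1: project along z, AND mask (17/25) → |grid| = 85
step 2: project along x, AND mask (14/25) → |grid| = 45
step 3: project along y, AND mask (18/25) → |grid| = 31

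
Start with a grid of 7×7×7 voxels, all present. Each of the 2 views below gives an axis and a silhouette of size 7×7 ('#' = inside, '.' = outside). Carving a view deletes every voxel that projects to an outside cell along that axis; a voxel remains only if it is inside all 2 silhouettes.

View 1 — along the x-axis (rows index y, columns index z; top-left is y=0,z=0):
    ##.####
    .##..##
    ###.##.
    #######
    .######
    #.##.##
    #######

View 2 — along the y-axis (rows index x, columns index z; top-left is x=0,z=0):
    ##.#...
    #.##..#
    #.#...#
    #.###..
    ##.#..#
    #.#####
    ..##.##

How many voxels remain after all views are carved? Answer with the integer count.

before carving: 343 voxels (7×7×7)
  1. axis=0 (YZ plane), |mask|=40  ⇒  voxels=280
  2. axis=1 (XZ plane), |mask|=28  ⇒  voxels=156

156 voxels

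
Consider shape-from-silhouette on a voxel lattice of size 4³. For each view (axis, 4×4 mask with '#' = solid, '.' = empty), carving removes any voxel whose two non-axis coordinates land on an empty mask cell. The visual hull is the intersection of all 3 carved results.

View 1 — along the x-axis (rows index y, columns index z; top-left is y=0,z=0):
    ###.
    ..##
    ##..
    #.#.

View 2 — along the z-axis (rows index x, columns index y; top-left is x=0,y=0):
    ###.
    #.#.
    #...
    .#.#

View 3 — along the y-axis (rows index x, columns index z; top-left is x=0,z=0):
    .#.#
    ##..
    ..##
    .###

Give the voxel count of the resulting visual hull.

before carving: 64 voxels (4×4×4)
[1] x-view keeps 9 columns → grid now 36
[2] z-view keeps 8 columns → grid now 19
[3] y-view keeps 9 columns → grid now 11

|visual hull| = 11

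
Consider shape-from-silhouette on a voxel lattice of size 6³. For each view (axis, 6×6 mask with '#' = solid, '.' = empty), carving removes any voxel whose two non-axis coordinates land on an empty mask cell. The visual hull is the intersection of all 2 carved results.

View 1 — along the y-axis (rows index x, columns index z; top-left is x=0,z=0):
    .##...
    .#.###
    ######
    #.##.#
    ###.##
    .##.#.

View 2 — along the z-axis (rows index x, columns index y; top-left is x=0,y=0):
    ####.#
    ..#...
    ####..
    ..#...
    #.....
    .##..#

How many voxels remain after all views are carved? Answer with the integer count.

remaining voxels: 56

before carving: 216 voxels (6×6×6)
V1 y: intersect with XZ mask (24 set) -- 144 left
V2 z: intersect with XY mask (15 set) -- 56 left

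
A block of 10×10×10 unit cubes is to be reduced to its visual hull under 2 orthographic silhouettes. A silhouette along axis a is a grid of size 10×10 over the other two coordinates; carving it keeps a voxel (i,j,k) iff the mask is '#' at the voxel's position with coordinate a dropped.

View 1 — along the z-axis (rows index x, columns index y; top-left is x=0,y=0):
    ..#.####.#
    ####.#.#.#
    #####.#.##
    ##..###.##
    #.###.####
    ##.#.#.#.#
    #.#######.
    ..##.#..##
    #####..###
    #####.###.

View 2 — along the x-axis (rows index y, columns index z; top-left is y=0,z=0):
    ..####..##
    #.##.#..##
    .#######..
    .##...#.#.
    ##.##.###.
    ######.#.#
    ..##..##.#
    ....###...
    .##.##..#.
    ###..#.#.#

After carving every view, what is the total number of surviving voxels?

voxel count = 403

start: 10×10×10 = 1000 voxels
V1 z: intersect with XY mask (71 set) -- 710 left
V2 x: intersect with YZ mask (57 set) -- 403 left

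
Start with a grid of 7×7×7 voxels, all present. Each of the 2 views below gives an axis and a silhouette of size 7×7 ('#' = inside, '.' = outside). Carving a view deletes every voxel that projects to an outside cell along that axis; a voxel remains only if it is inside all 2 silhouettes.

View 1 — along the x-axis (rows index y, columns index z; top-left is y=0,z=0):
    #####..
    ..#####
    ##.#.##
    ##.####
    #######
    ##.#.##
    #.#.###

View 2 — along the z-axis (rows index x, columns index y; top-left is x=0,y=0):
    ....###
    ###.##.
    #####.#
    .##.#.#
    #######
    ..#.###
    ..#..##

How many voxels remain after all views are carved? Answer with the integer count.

voxel count = 174

initial block: 7^3 = 343
step 1: project along x, AND mask (38/49) → |grid| = 266
step 2: project along z, AND mask (32/49) → |grid| = 174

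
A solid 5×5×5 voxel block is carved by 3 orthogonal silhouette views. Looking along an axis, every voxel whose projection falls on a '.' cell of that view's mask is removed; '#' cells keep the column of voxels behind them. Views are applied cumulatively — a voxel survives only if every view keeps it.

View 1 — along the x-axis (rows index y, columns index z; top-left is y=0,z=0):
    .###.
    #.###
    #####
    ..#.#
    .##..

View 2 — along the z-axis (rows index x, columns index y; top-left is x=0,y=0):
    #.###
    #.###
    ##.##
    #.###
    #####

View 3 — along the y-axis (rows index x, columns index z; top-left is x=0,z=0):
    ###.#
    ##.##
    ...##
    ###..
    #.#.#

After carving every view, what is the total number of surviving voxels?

full grid |V| = 125
carve view 1 (along x, YZ-mask fill 16/25): 80 voxels remain
carve view 2 (along z, XY-mask fill 21/25): 63 voxels remain
carve view 3 (along y, XZ-mask fill 16/25): 40 voxels remain

40 voxels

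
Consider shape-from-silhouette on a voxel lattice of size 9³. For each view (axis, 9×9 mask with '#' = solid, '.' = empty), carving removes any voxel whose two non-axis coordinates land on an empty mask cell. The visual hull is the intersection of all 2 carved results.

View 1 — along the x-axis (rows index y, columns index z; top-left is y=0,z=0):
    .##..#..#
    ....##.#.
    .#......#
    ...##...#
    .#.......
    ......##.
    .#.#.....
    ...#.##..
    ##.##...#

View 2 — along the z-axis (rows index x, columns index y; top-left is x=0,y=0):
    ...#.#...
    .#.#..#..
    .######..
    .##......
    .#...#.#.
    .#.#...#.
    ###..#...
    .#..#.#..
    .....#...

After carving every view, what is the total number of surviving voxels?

|visual hull| = 67

full grid |V| = 729
step 1: project along x, AND mask (25/81) → |grid| = 225
step 2: project along z, AND mask (27/81) → |grid| = 67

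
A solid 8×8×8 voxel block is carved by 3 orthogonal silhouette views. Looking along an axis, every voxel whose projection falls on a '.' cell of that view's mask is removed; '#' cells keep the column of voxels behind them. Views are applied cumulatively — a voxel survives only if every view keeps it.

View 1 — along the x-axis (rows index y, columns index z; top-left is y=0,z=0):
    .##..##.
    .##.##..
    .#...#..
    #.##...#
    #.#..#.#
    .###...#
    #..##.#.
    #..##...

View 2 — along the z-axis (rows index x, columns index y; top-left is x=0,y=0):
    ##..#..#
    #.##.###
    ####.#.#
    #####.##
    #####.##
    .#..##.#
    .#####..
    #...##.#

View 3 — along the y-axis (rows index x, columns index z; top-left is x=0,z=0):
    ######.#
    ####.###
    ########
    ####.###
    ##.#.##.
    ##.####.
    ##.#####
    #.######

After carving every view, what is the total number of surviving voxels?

initial block: 8^3 = 512
carve view 1 (along x, YZ-mask fill 29/64): 232 voxels remain
carve view 2 (along z, XY-mask fill 43/64): 155 voxels remain
carve view 3 (along y, XZ-mask fill 54/64): 129 voxels remain

129 voxels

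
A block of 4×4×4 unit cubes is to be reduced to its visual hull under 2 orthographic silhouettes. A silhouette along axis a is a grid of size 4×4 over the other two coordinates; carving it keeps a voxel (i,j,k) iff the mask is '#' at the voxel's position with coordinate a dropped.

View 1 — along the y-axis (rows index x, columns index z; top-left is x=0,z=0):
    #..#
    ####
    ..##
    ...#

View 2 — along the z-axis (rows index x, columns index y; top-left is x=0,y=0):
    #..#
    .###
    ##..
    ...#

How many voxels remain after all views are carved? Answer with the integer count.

remaining voxels: 21

before carving: 64 voxels (4×4×4)
carve view 1 (along y, XZ-mask fill 9/16): 36 voxels remain
carve view 2 (along z, XY-mask fill 8/16): 21 voxels remain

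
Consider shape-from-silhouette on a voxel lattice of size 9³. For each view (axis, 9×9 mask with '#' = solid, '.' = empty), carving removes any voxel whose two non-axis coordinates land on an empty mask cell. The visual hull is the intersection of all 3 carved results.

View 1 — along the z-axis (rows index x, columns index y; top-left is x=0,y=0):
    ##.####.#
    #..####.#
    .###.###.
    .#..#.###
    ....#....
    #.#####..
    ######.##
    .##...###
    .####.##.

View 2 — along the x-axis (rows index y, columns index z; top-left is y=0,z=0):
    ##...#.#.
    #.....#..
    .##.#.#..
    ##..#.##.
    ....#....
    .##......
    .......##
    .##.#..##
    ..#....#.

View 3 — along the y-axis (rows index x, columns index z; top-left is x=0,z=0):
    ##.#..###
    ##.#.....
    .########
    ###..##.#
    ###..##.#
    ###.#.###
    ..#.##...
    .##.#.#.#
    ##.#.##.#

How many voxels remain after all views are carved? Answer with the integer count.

full grid |V| = 729
carve view 1 (along z, XY-mask fill 50/81): 450 voxels remain
carve view 2 (along x, YZ-mask fill 27/81): 144 voxels remain
carve view 3 (along y, XZ-mask fill 50/81): 90 voxels remain

90 voxels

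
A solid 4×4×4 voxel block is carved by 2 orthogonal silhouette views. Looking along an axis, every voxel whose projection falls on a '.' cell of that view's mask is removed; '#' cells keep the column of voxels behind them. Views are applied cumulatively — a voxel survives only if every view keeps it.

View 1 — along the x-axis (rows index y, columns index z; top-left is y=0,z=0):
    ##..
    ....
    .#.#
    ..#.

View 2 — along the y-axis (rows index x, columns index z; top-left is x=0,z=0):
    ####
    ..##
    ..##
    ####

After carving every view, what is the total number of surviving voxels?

before carving: 64 voxels (4×4×4)
[1] x-view keeps 5 columns → grid now 20
[2] y-view keeps 12 columns → grid now 14

remaining voxels: 14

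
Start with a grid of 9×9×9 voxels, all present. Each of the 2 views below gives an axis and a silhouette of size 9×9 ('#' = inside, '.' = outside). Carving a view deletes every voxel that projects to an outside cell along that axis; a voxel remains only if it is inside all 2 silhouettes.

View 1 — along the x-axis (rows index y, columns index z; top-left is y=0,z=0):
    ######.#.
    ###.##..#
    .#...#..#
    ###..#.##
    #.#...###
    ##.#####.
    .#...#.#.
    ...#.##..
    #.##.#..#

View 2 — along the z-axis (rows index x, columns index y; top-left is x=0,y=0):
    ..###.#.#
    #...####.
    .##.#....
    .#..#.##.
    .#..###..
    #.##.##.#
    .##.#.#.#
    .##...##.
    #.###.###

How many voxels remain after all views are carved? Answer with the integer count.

|visual hull| = 199

start: 9×9×9 = 729 voxels
[1] x-view keeps 45 columns → grid now 405
[2] z-view keeps 43 columns → grid now 199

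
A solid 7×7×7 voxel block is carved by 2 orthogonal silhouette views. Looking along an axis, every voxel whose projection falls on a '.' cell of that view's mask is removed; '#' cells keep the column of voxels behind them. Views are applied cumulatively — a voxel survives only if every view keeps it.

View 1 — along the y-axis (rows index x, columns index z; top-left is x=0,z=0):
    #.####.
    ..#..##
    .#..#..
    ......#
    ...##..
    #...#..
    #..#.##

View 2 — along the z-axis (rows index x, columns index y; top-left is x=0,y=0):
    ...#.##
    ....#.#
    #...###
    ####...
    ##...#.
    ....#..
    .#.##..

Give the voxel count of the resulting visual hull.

voxel count = 53

full grid |V| = 343
[1] y-view keeps 19 columns → grid now 133
[2] z-view keeps 20 columns → grid now 53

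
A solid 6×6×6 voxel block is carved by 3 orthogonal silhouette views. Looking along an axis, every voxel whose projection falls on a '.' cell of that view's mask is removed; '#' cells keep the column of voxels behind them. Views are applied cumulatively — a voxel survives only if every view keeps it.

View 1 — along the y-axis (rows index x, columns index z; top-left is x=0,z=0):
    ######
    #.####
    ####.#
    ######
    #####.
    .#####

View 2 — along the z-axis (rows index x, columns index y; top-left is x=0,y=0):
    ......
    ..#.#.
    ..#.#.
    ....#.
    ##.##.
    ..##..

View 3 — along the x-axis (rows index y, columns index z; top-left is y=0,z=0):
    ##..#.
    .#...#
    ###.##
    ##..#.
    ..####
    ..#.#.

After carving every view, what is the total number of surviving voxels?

start: 6×6×6 = 216 voxels
after view 1 [y-axis, 32 of 36 cells solid] → remaining = 192
after view 2 [z-axis, 11 of 36 cells solid] → remaining = 56
after view 3 [x-axis, 19 of 36 cells solid] → remaining = 35

|visual hull| = 35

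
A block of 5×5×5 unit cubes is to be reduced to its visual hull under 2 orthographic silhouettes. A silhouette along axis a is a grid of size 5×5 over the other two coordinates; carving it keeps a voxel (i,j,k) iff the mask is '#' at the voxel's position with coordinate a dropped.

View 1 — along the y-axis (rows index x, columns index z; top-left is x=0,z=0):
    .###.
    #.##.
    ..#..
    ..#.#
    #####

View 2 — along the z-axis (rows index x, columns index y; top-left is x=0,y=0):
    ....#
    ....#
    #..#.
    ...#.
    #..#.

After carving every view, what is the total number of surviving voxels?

before carving: 125 voxels (5×5×5)
V1 y: intersect with XZ mask (14 set) -- 70 left
V2 z: intersect with XY mask (7 set) -- 20 left

voxel count = 20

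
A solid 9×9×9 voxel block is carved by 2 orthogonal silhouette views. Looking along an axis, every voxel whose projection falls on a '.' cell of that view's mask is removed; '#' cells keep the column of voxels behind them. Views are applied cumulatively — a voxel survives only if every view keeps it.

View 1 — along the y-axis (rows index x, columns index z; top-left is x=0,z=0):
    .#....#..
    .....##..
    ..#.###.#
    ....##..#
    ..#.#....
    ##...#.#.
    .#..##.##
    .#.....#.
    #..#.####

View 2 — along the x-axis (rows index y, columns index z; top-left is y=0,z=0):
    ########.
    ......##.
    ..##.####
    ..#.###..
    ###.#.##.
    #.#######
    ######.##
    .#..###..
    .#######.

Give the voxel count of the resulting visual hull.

initial block: 9^3 = 729
  1. axis=1 (XZ plane), |mask|=31  ⇒  voxels=279
  2. axis=0 (YZ plane), |mask|=53  ⇒  voxels=189

voxel count = 189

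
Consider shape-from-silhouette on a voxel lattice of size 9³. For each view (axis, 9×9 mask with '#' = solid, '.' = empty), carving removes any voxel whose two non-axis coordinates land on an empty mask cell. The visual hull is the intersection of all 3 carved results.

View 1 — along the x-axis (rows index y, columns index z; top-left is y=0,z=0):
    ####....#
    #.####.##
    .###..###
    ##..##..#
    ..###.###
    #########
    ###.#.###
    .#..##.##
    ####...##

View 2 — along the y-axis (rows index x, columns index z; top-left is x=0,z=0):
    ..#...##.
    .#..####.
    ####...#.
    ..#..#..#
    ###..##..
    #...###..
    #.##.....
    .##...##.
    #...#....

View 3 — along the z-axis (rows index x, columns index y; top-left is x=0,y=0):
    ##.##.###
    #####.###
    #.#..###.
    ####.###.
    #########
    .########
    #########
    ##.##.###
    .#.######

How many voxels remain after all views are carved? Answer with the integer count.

164 voxels

before carving: 729 voxels (9×9×9)
  1. axis=0 (YZ plane), |mask|=56  ⇒  voxels=504
  2. axis=1 (XZ plane), |mask|=34  ⇒  voxels=203
  3. axis=2 (XY plane), |mask|=67  ⇒  voxels=164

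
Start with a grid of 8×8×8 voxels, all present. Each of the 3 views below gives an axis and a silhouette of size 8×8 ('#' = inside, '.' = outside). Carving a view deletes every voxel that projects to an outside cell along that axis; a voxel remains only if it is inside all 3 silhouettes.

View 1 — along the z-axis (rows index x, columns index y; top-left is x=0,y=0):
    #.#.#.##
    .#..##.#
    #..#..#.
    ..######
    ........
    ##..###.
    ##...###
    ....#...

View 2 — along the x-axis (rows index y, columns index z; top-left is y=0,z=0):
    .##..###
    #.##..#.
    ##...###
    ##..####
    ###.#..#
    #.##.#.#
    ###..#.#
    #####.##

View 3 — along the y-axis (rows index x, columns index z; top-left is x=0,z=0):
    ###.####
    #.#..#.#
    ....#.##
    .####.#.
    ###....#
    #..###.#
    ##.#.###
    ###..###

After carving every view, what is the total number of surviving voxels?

start: 8×8×8 = 512 voxels
  1. axis=2 (XY plane), |mask|=29  ⇒  voxels=232
  2. axis=0 (YZ plane), |mask|=42  ⇒  voxels=152
  3. axis=1 (XZ plane), |mask|=40  ⇒  voxels=99

voxel count = 99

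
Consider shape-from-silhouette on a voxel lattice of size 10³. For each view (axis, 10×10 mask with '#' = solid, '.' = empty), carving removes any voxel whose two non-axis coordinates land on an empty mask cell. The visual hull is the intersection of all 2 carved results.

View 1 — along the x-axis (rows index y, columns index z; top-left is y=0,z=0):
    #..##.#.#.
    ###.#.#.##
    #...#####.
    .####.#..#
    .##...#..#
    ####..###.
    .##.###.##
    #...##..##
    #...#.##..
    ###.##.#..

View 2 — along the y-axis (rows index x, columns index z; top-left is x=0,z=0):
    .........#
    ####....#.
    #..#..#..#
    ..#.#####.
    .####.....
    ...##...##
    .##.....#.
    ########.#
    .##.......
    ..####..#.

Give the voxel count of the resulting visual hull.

|visual hull| = 245

before carving: 1000 voxels (10×10×10)
carve view 1 (along x, YZ-mask fill 57/100): 570 voxels remain
carve view 2 (along y, XZ-mask fill 43/100): 245 voxels remain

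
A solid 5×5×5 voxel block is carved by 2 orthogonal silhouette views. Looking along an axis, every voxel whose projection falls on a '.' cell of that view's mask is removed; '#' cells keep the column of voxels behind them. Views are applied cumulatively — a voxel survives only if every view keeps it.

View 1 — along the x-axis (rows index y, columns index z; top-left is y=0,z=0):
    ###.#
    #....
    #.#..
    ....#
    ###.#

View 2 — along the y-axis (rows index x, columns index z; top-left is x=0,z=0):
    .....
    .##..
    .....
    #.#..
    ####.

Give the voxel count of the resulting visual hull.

|visual hull| = 21

full grid |V| = 125
  1. axis=0 (YZ plane), |mask|=12  ⇒  voxels=60
  2. axis=1 (XZ plane), |mask|=8  ⇒  voxels=21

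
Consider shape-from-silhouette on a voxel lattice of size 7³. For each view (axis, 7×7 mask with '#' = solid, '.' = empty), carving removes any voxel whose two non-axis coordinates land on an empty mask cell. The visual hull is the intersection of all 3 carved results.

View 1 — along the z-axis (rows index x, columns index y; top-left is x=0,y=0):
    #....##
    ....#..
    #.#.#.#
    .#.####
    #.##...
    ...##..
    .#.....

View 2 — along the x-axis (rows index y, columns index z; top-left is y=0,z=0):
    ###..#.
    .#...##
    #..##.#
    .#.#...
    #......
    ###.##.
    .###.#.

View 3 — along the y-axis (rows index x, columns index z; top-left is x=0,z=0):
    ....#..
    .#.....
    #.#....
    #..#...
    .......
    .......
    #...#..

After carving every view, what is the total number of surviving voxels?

before carving: 343 voxels (7×7×7)
carve view 1 (along z, XY-mask fill 19/49): 133 voxels remain
carve view 2 (along x, YZ-mask fill 23/49): 58 voxels remain
carve view 3 (along y, XZ-mask fill 8/49): 10 voxels remain

voxel count = 10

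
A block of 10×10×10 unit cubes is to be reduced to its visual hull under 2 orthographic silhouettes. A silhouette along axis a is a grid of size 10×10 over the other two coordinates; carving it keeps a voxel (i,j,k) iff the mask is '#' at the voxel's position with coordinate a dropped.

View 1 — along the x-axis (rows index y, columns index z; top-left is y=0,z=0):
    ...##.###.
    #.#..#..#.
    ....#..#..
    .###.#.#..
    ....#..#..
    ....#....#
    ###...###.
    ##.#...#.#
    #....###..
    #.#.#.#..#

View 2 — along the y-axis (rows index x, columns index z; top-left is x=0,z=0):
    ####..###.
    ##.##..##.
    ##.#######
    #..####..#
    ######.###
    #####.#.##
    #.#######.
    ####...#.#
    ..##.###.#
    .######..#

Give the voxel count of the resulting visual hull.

full grid |V| = 1000
  1. axis=0 (YZ plane), |mask|=40  ⇒  voxels=400
  2. axis=1 (XZ plane), |mask|=72  ⇒  voxels=288

|visual hull| = 288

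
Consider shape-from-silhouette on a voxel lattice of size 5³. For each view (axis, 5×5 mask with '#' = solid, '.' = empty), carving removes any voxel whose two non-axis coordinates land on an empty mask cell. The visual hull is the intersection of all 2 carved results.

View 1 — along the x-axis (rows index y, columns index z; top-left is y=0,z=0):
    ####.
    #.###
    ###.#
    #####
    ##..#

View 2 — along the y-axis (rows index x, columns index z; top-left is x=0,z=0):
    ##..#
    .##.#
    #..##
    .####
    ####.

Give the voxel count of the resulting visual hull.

start: 5×5×5 = 125 voxels
carve view 1 (along x, YZ-mask fill 20/25): 100 voxels remain
carve view 2 (along y, XZ-mask fill 17/25): 68 voxels remain

68 voxels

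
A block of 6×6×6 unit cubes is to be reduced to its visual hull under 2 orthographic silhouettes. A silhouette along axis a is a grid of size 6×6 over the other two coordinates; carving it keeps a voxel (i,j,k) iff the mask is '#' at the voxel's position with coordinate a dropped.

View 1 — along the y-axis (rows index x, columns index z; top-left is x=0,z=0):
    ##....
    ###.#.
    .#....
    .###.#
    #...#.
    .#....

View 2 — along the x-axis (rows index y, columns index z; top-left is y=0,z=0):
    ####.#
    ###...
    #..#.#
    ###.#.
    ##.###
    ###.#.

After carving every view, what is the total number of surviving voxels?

remaining voxels: 63

before carving: 216 voxels (6×6×6)
[1] y-view keeps 14 columns → grid now 84
[2] x-view keeps 24 columns → grid now 63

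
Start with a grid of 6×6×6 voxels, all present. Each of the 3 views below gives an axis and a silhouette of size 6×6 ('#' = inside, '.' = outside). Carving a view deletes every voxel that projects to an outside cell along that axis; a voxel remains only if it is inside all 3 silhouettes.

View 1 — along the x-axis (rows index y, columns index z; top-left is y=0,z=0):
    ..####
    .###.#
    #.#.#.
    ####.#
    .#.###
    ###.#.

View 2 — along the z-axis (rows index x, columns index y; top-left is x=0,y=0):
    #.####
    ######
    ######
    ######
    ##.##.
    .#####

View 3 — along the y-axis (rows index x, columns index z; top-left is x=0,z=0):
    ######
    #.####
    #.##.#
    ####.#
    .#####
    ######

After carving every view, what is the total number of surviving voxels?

|visual hull| = 112

start: 6×6×6 = 216 voxels
V1 x: intersect with YZ mask (24 set) -- 144 left
V2 z: intersect with XY mask (32 set) -- 129 left
V3 y: intersect with XZ mask (31 set) -- 112 left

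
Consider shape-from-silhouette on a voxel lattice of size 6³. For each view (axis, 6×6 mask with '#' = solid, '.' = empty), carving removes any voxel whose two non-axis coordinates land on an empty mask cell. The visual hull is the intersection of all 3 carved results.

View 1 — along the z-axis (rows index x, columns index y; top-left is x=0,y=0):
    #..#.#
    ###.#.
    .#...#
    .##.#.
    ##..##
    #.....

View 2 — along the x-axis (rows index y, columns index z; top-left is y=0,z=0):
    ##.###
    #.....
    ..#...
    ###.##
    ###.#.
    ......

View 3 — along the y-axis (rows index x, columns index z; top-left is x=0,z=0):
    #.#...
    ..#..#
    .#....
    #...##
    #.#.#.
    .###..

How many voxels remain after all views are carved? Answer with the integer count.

initial block: 6^3 = 216
  1. axis=2 (XY plane), |mask|=17  ⇒  voxels=102
  2. axis=0 (YZ plane), |mask|=16  ⇒  voxels=43
  3. axis=1 (XZ plane), |mask|=14  ⇒  voxels=17

|visual hull| = 17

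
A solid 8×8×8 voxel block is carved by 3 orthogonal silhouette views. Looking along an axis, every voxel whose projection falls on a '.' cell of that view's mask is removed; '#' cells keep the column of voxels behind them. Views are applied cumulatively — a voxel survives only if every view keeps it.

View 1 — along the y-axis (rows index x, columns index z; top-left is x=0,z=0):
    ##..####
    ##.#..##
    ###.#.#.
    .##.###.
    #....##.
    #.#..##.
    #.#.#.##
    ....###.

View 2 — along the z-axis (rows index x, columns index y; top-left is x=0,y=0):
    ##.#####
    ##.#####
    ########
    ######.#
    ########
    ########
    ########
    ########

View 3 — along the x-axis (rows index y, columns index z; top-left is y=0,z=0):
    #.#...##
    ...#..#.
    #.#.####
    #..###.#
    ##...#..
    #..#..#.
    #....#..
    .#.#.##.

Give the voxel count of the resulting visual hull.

voxel count = 131

initial block: 8^3 = 512
  1. axis=1 (XZ plane), |mask|=36  ⇒  voxels=288
  2. axis=2 (XY plane), |mask|=61  ⇒  voxels=272
  3. axis=0 (YZ plane), |mask|=29  ⇒  voxels=131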